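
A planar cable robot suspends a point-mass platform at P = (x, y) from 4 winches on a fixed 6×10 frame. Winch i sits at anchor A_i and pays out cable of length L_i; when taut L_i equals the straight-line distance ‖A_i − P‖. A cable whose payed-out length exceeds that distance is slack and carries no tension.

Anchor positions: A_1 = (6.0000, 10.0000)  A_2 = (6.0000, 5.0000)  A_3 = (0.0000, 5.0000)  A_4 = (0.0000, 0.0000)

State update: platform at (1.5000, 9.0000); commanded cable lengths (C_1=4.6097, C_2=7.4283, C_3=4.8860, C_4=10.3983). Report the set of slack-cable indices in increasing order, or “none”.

2, 3, 4

cable 1: L_1 = ‖A_1−P‖ = 4.6098;  C_1 = 4.6097 → taut
cable 2: L_2 = ‖A_2−P‖ = 6.0208;  C_2 = 7.4283 → slack
cable 3: L_3 = ‖A_3−P‖ = 4.2720;  C_3 = 4.8860 → slack
cable 4: L_4 = ‖A_4−P‖ = 9.1241;  C_4 = 10.3983 → slack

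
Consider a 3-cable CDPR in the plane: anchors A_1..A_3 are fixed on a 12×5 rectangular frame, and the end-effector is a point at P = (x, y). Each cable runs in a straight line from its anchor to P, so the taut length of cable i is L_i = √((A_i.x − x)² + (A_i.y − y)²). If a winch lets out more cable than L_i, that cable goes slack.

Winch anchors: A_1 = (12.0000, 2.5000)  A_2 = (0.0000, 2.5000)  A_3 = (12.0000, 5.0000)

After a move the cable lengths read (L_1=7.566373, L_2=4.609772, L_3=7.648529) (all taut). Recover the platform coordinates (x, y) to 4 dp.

(4.5000, 3.5000)

expand ‖A_i−P‖²=L_i² and subtract eq 1 (q_i ≔ ‖A_i‖²−L_i²)
q_1 = 144.0000+6.2500−57.2500 = 93.0000
eq1−eq2 → [24.0000  0.0000]·P = 108.0000
eq1−eq3 → [0.0000  -5.0000]·P = -17.5000
2×2 solve → P = (4.5000, 3.5000)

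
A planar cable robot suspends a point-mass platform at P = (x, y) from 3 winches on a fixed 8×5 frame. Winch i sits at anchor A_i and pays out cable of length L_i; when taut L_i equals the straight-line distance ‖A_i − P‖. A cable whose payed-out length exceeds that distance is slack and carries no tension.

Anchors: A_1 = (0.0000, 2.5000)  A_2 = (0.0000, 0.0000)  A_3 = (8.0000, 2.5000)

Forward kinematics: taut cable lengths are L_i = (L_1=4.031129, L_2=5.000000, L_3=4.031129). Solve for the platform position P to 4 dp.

(4.0000, 3.0000)

expand ‖A_i−P‖²=L_i² and subtract eq 1 (c_i ≔ ‖A_i‖²−L_i²)
c_1 = 0.0000+6.2500−16.2500 = -10.0000
eq1−eq2 → [0.0000  5.0000]·P = 15.0000
eq1−eq3 → [-16.0000  0.0000]·P = -64.0000
2×2 solve → P = (4.0000, 3.0000)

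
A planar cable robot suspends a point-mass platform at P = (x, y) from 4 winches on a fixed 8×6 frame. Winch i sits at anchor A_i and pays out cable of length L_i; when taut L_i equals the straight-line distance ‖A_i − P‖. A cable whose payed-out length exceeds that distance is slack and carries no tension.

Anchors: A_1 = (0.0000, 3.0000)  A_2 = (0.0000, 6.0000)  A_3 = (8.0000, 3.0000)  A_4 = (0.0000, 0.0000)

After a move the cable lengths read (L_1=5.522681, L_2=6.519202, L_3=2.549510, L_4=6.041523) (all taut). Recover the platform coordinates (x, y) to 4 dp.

(5.5000, 2.5000)

circle eqns → linear via eq_j − eq_1; set q_j = A_j·A_j − L_j²
q_1 = 0.0000+9.0000−30.5000 = -21.5000
0.0000·x − 6.0000·y = q_1−q_2 = -15.0000
-16.0000·x + 0.0000·y = q_1−q_3 = -88.0000
0.0000·x + 6.0000·y = q_1−q_4 = 15.0000
solve first two rows → x=5.5000, y=2.5000
check cable 4: ‖A_4−P‖² = 36.5000 ≈ L_4² = 36.5000 ✓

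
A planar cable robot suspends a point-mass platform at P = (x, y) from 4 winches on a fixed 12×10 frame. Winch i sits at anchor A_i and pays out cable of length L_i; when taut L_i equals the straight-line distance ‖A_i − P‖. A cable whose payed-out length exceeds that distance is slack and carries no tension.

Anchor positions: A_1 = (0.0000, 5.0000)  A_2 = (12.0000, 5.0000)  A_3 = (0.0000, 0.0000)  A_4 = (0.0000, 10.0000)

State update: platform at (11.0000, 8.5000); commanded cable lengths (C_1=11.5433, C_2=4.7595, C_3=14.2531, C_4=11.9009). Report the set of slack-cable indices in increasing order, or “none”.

2, 3, 4

cable 1: √((-11.0000)²+(-3.5000)²)=11.5434, C_1=11.5433: taut
cable 2: √((1.0000)²+(-3.5000)²)=3.6401, C_2=4.7595: slack
cable 3: √((-11.0000)²+(-8.5000)²)=13.9014, C_3=14.2531: slack
cable 4: √((-11.0000)²+(1.5000)²)=11.1018, C_4=11.9009: slack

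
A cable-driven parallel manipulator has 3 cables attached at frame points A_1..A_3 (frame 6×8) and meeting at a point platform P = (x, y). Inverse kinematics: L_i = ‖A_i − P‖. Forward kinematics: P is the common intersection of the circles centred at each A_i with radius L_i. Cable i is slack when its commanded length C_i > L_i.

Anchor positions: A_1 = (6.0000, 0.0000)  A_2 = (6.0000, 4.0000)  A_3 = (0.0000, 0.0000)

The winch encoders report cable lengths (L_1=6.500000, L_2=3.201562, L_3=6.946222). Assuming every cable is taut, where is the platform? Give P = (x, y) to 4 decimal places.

(3.5000, 6.0000)

circle eqns → linear via eq_j − eq_1; set k_j = A_j·A_j − L_j²
k_1 = 36.0000+0.0000−42.2500 = -6.2500
0.0000·x − 8.0000·y = k_1−k_2 = -48.0000
12.0000·x + 0.0000·y = k_1−k_3 = 42.0000
solve first two rows → x=3.5000, y=6.0000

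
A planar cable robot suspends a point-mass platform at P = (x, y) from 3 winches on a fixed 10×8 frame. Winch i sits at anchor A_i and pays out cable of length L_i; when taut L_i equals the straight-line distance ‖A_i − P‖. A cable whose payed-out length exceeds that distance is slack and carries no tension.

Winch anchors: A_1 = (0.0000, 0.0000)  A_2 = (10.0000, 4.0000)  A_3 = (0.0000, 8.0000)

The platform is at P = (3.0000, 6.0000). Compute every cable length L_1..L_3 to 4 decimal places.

(6.7082, 7.2801, 3.6056)

L_1 = √((0.0000−3.0000)² + (0.0000−6.0000)²) = 6.7082
L_2 = √((10.0000−3.0000)² + (4.0000−6.0000)²) = 7.2801
L_3 = √((0.0000−3.0000)² + (8.0000−6.0000)²) = 3.6056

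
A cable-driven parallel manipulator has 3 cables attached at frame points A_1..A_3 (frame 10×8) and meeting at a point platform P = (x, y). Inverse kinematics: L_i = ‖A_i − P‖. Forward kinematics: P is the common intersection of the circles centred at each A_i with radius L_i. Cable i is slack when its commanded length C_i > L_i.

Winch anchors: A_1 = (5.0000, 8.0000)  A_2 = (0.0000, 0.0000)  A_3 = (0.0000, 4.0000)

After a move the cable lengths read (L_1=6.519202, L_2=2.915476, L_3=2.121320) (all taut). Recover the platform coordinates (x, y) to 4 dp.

circle eqns → linear via eq_j − eq_1; set k_j = A_j·A_j − L_j²
k_1 = 25.0000+64.0000−42.5000 = 46.5000
10.0000·x + 16.0000·y = k_1−k_2 = 55.0000
10.0000·x + 8.0000·y = k_1−k_3 = 35.0000
solve first two rows → x=1.5000, y=2.5000

(1.5000, 2.5000)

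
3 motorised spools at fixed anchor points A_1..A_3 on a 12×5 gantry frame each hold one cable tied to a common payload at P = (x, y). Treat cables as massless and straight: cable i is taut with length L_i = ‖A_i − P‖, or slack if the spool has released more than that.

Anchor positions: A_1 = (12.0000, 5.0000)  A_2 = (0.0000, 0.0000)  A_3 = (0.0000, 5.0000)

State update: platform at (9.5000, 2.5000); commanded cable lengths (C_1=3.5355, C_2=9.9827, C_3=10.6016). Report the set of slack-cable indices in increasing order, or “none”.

2, 3

cable 1: L_1 = ‖A_1−P‖ = 3.5355;  C_1 = 3.5355 → taut
cable 2: L_2 = ‖A_2−P‖ = 9.8234;  C_2 = 9.9827 → slack
cable 3: L_3 = ‖A_3−P‖ = 9.8234;  C_3 = 10.6016 → slack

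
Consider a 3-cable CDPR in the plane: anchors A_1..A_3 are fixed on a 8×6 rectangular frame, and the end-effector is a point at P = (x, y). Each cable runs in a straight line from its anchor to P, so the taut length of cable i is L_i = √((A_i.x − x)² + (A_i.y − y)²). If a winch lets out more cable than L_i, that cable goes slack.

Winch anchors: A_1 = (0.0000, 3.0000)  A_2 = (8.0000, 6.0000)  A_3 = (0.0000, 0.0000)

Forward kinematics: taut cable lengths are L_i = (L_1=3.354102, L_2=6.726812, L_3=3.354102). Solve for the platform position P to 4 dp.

expand ‖A_i−P‖²=L_i² and subtract eq 1 (c_i ≔ ‖A_i‖²−L_i²)
c_1 = 0.0000+9.0000−11.2500 = -2.2500
eq1−eq2 → [-16.0000  -6.0000]·P = -57.0000
eq1−eq3 → [0.0000  6.0000]·P = 9.0000
2×2 solve → P = (3.0000, 1.5000)

(3.0000, 1.5000)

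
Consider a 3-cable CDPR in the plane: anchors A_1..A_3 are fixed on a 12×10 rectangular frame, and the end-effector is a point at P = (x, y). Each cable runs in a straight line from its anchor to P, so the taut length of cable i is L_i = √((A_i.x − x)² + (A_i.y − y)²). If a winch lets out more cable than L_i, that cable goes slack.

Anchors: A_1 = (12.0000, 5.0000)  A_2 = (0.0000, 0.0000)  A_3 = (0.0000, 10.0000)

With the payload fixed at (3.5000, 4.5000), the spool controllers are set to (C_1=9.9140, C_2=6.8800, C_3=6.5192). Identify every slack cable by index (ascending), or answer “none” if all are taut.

cable 1: L_1 = ‖A_1−P‖ = 8.5147;  C_1 = 9.9140 → slack
cable 2: L_2 = ‖A_2−P‖ = 5.7009;  C_2 = 6.8800 → slack
cable 3: L_3 = ‖A_3−P‖ = 6.5192;  C_3 = 6.5192 → taut

1, 2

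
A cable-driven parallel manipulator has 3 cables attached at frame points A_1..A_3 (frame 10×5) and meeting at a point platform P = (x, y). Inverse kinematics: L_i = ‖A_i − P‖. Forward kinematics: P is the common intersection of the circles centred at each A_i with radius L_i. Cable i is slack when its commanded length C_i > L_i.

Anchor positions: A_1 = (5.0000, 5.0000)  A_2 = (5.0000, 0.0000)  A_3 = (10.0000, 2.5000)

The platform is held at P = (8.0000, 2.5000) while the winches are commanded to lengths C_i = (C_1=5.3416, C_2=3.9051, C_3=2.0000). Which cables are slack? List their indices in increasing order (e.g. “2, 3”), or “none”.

cable 1: L_1 = ‖A_1−P‖ = 3.9051;  C_1 = 5.3416 → slack
cable 2: L_2 = ‖A_2−P‖ = 3.9051;  C_2 = 3.9051 → taut
cable 3: L_3 = ‖A_3−P‖ = 2.0000;  C_3 = 2.0000 → taut

1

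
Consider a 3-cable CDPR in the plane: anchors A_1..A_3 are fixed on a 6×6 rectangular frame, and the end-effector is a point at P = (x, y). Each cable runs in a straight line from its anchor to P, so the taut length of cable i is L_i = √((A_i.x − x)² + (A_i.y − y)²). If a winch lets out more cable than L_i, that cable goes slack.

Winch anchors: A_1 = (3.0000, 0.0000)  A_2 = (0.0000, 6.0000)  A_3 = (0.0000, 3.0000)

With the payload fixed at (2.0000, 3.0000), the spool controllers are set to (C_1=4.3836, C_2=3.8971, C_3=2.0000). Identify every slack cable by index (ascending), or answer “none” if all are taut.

i=1: geometric 3.1623 vs commanded 4.3836 ⇒ slack
i=2: geometric 3.6056 vs commanded 3.8971 ⇒ slack
i=3: geometric 2.0000 vs commanded 2.0000 ⇒ taut

1, 2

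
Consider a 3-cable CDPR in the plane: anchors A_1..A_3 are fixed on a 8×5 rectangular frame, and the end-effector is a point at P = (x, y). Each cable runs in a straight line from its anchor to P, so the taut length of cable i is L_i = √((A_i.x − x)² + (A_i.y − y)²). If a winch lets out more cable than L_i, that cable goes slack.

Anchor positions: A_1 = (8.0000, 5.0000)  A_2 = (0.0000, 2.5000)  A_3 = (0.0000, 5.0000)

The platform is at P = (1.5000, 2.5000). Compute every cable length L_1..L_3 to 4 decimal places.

(6.9642, 1.5000, 2.9155)

cable 1: Δx=6.5000, Δy=2.5000; L_1 = √(Δx²+Δy²) = 6.9642
cable 2: Δx=-1.5000, Δy=0.0000; L_2 = √(Δx²+Δy²) = 1.5000
cable 3: Δx=-1.5000, Δy=2.5000; L_3 = √(Δx²+Δy²) = 2.9155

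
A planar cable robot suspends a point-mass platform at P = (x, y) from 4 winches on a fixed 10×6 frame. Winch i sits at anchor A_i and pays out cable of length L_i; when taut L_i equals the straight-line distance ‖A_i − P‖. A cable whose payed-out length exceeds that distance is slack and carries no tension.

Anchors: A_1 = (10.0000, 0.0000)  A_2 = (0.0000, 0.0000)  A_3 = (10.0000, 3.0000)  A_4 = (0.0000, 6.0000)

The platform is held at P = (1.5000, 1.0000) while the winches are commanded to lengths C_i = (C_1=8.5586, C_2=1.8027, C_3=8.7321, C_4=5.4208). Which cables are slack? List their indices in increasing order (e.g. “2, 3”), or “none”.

4

cable 1: √((8.5000)²+(-1.0000)²)=8.5586, C_1=8.5586: taut
cable 2: √((-1.5000)²+(-1.0000)²)=1.8028, C_2=1.8027: taut
cable 3: √((8.5000)²+(2.0000)²)=8.7321, C_3=8.7321: taut
cable 4: √((-1.5000)²+(5.0000)²)=5.2202, C_4=5.4208: slack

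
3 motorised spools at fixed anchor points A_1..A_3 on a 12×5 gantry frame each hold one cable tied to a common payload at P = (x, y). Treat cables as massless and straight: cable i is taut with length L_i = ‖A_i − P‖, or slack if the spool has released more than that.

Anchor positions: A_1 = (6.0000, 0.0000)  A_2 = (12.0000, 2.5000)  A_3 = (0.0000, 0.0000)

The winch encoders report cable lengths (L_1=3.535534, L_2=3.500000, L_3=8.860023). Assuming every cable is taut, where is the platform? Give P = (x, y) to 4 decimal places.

each cable: (A_i−P)·(A_i−P) = L_i²; let q_i = ‖A_i‖²−L_i²
q_1 = 36.0000+0.0000−12.5000 = 23.5000
row 1: -12.0000x − 5.0000y = -114.5000  (q_2=138.0000)
row 2: 12.0000x + 0.0000y = 102.0000  (q_3=-78.5000)
Cramer on rows 1–2 → x = 8.5000, y = 2.5000

(8.5000, 2.5000)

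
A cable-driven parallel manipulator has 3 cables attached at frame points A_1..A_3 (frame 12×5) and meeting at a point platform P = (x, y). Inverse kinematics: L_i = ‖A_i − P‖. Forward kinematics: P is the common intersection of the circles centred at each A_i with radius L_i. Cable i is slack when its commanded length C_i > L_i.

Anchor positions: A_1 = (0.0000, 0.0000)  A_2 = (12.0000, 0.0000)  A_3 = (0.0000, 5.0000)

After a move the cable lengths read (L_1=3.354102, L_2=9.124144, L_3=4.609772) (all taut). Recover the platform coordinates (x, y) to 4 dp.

circle eqns → linear via eq_j − eq_1; set c_j = A_j·A_j − L_j²
c_1 = 0.0000+0.0000−11.2500 = -11.2500
-24.0000·x + 0.0000·y = c_1−c_2 = -72.0000
0.0000·x − 10.0000·y = c_1−c_3 = -15.0000
solve first two rows → x=3.0000, y=1.5000

(3.0000, 1.5000)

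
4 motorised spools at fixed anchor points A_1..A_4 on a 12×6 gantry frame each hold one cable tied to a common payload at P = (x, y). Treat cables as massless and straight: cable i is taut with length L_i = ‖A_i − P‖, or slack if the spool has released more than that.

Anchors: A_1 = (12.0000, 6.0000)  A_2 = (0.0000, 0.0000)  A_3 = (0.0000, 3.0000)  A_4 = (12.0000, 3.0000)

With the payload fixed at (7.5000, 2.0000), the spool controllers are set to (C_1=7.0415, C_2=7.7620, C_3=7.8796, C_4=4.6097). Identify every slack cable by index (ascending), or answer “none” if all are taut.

1, 3

i=1: geometric 6.0208 vs commanded 7.0415 ⇒ slack
i=2: geometric 7.7621 vs commanded 7.7620 ⇒ taut
i=3: geometric 7.5664 vs commanded 7.8796 ⇒ slack
i=4: geometric 4.6098 vs commanded 4.6097 ⇒ taut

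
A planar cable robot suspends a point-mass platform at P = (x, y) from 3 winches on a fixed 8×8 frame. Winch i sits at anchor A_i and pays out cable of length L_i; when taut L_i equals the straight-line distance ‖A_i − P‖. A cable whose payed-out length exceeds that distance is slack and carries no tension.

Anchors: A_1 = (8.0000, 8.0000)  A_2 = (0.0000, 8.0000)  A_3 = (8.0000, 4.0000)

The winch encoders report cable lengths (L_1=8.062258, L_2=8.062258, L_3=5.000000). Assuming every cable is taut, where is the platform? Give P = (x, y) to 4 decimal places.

expand ‖A_i−P‖²=L_i² and subtract eq 1 (c_i ≔ ‖A_i‖²−L_i²)
c_1 = 64.0000+64.0000−65.0000 = 63.0000
eq1−eq2 → [16.0000  0.0000]·P = 64.0000
eq1−eq3 → [0.0000  8.0000]·P = 8.0000
2×2 solve → P = (4.0000, 1.0000)

(4.0000, 1.0000)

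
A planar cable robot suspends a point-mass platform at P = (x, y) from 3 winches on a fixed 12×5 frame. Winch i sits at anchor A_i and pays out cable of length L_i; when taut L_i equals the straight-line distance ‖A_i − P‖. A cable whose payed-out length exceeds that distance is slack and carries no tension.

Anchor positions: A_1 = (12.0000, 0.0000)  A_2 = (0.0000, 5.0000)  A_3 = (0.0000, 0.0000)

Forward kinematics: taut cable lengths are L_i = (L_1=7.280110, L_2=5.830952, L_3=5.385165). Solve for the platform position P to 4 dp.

(5.0000, 2.0000)

expand ‖A_i−P‖²=L_i² and subtract eq 1 (c_i ≔ ‖A_i‖²−L_i²)
c_1 = 144.0000+0.0000−53.0000 = 91.0000
eq1−eq2 → [24.0000  -10.0000]·P = 100.0000
eq1−eq3 → [24.0000  0.0000]·P = 120.0000
2×2 solve → P = (5.0000, 2.0000)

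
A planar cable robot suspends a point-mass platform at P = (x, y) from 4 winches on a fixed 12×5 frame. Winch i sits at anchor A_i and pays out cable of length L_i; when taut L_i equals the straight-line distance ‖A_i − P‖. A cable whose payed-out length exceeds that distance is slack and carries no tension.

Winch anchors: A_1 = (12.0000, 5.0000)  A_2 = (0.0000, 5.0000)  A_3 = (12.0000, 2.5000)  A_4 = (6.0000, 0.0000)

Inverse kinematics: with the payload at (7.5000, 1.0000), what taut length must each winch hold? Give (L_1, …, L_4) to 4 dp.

L_1 = √((12.0000−7.5000)² + (5.0000−1.0000)²) = 6.0208
L_2 = √((0.0000−7.5000)² + (5.0000−1.0000)²) = 8.5000
L_3 = √((12.0000−7.5000)² + (2.5000−1.0000)²) = 4.7434
L_4 = √((6.0000−7.5000)² + (0.0000−1.0000)²) = 1.8028

(6.0208, 8.5000, 4.7434, 1.8028)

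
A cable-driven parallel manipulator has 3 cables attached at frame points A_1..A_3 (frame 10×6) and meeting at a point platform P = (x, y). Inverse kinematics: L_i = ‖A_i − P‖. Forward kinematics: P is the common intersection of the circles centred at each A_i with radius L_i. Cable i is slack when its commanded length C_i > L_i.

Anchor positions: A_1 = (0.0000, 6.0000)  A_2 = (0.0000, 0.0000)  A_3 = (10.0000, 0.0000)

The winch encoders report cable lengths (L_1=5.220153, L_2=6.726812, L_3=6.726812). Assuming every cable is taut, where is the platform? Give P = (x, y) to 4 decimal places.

expand ‖A_i−P‖²=L_i² and subtract eq 1 (c_i ≔ ‖A_i‖²−L_i²)
c_1 = 0.0000+36.0000−27.2500 = 8.7500
eq1−eq2 → [0.0000  12.0000]·P = 54.0000
eq1−eq3 → [-20.0000  12.0000]·P = -46.0000
2×2 solve → P = (5.0000, 4.5000)

(5.0000, 4.5000)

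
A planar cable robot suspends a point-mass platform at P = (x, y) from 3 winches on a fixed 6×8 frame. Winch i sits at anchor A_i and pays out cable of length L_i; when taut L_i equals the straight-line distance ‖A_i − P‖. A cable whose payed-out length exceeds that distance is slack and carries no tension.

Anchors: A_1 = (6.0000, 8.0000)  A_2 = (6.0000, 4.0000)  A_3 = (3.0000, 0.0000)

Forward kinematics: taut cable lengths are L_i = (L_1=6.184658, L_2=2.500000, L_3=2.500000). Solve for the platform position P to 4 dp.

circle eqns → linear via eq_j − eq_1; set q_j = A_j·A_j − L_j²
q_1 = 36.0000+64.0000−38.2500 = 61.7500
0.0000·x + 8.0000·y = q_1−q_2 = 16.0000
6.0000·x + 16.0000·y = q_1−q_3 = 59.0000
solve first two rows → x=4.5000, y=2.0000

(4.5000, 2.0000)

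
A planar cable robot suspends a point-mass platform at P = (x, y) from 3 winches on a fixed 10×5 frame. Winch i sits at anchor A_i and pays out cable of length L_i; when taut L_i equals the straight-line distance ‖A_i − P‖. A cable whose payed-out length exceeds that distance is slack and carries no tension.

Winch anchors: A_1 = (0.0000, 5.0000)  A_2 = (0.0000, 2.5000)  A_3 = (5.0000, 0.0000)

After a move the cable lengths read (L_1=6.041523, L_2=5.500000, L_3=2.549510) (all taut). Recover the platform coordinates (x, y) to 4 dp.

(5.5000, 2.5000)

each cable: (A_i−P)·(A_i−P) = L_i²; let k_i = ‖A_i‖²−L_i²
k_1 = 0.0000+25.0000−36.5000 = -11.5000
row 1: 0.0000x + 5.0000y = 12.5000  (k_2=-24.0000)
row 2: -10.0000x + 10.0000y = -30.0000  (k_3=18.5000)
Cramer on rows 1–2 → x = 5.5000, y = 2.5000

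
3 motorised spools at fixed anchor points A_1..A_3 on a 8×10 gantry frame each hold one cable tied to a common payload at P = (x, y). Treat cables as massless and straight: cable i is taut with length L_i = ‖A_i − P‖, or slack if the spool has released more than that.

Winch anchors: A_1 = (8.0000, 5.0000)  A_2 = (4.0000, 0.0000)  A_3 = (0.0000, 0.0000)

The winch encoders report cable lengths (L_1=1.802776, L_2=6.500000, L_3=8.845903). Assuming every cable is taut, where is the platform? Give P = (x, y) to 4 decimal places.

circle eqns → linear via eq_j − eq_1; set q_j = A_j·A_j − L_j²
q_1 = 64.0000+25.0000−3.2500 = 85.7500
8.0000·x + 10.0000·y = q_1−q_2 = 112.0000
16.0000·x + 10.0000·y = q_1−q_3 = 164.0000
solve first two rows → x=6.5000, y=6.0000

(6.5000, 6.0000)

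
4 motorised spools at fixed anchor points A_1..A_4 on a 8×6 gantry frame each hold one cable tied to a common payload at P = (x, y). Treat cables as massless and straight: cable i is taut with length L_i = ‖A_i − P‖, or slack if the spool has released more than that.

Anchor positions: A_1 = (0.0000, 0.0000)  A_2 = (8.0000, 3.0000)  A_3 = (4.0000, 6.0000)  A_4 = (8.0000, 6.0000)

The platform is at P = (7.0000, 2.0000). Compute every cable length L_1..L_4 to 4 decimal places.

(7.2801, 1.4142, 5.0000, 4.1231)

L_1 = √((0.0000−7.0000)² + (0.0000−2.0000)²) = 7.2801
L_2 = √((8.0000−7.0000)² + (3.0000−2.0000)²) = 1.4142
L_3 = √((4.0000−7.0000)² + (6.0000−2.0000)²) = 5.0000
L_4 = √((8.0000−7.0000)² + (6.0000−2.0000)²) = 4.1231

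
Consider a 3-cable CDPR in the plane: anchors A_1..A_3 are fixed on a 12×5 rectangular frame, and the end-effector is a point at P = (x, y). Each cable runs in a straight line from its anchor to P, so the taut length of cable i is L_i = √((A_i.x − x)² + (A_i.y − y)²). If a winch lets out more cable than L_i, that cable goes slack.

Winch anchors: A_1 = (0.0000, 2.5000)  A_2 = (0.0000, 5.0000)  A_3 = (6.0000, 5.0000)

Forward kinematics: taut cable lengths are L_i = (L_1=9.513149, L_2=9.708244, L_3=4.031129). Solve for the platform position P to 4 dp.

each cable: (A_i−P)·(A_i−P) = L_i²; let q_i = ‖A_i‖²−L_i²
q_1 = 0.0000+6.2500−90.5000 = -84.2500
row 1: 0.0000x − 5.0000y = -15.0000  (q_2=-69.2500)
row 2: -12.0000x − 5.0000y = -129.0000  (q_3=44.7500)
Cramer on rows 1–2 → x = 9.5000, y = 3.0000

(9.5000, 3.0000)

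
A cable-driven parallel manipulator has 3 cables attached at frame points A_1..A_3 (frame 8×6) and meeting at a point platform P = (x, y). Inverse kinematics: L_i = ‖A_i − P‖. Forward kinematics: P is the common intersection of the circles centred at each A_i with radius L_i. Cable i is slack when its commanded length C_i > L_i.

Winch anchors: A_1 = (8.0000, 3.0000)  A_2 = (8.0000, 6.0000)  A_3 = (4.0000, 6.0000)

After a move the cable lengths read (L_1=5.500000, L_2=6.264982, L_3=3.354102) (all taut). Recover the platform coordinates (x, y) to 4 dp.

(2.5000, 3.0000)

expand ‖A_i−P‖²=L_i² and subtract eq 1 (q_i ≔ ‖A_i‖²−L_i²)
q_1 = 64.0000+9.0000−30.2500 = 42.7500
eq1−eq2 → [0.0000  -6.0000]·P = -18.0000
eq1−eq3 → [8.0000  -6.0000]·P = 2.0000
2×2 solve → P = (2.5000, 3.0000)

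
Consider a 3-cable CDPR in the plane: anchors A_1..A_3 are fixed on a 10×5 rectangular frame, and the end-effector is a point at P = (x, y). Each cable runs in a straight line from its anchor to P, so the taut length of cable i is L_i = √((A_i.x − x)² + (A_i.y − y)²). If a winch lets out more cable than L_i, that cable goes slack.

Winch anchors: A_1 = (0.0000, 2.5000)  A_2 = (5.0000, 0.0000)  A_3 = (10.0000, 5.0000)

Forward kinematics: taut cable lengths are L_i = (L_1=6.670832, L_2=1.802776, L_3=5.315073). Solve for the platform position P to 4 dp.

(6.5000, 1.0000)

expand ‖A_i−P‖²=L_i² and subtract eq 1 (c_i ≔ ‖A_i‖²−L_i²)
c_1 = 0.0000+6.2500−44.5000 = -38.2500
eq1−eq2 → [-10.0000  5.0000]·P = -60.0000
eq1−eq3 → [-20.0000  -5.0000]·P = -135.0000
2×2 solve → P = (6.5000, 1.0000)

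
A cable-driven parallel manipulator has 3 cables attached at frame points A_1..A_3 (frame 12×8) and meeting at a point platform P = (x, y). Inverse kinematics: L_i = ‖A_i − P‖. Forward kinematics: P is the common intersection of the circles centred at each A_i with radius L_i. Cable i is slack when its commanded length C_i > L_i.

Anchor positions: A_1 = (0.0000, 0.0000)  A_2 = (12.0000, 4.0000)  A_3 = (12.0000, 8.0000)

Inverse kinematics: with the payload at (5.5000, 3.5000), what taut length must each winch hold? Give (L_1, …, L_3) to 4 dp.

(6.5192, 6.5192, 7.9057)

cable 1: Δx=-5.5000, Δy=-3.5000; L_1 = √(Δx²+Δy²) = 6.5192
cable 2: Δx=6.5000, Δy=0.5000; L_2 = √(Δx²+Δy²) = 6.5192
cable 3: Δx=6.5000, Δy=4.5000; L_3 = √(Δx²+Δy²) = 7.9057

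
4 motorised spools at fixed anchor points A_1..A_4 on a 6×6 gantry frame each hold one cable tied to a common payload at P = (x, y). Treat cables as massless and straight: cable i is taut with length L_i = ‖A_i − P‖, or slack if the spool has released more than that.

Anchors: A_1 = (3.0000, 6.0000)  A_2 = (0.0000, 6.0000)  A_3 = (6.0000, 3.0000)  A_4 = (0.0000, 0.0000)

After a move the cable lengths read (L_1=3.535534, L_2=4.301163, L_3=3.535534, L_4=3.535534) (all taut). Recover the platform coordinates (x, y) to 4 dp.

(2.5000, 2.5000)

each cable: (A_i−P)·(A_i−P) = L_i²; let c_i = ‖A_i‖²−L_i²
c_1 = 9.0000+36.0000−12.5000 = 32.5000
row 1: 6.0000x + 0.0000y = 15.0000  (c_2=17.5000)
row 2: -6.0000x + 6.0000y = 0.0000  (c_3=32.5000)
row 3: 6.0000x + 12.0000y = 45.0000  (c_4=-12.5000)
Cramer on rows 1–2 → x = 2.5000, y = 2.5000
check cable 4: ‖A_4−P‖² = 12.5000 ≈ L_4² = 12.5000 ✓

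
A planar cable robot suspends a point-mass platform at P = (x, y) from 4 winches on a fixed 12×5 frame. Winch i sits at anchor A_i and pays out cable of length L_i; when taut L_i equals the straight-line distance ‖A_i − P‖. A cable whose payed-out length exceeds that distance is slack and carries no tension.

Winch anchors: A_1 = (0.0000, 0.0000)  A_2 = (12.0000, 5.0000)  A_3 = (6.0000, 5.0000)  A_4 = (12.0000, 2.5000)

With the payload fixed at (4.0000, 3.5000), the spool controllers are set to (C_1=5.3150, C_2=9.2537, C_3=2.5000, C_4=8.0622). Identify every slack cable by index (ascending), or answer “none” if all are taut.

cable 1: √((-4.0000)²+(-3.5000)²)=5.3151, C_1=5.3150: taut
cable 2: √((8.0000)²+(1.5000)²)=8.1394, C_2=9.2537: slack
cable 3: √((2.0000)²+(1.5000)²)=2.5000, C_3=2.5000: taut
cable 4: √((8.0000)²+(-1.0000)²)=8.0623, C_4=8.0622: taut

2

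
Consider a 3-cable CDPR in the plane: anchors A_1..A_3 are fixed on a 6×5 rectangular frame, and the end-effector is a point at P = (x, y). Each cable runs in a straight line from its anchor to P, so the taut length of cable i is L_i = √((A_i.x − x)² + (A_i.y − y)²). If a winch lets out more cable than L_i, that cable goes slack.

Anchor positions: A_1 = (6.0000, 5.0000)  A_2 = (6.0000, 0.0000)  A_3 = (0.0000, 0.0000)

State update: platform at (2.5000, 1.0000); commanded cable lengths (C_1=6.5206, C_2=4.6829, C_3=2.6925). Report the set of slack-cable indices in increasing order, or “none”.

cable 1: √((3.5000)²+(4.0000)²)=5.3151, C_1=6.5206: slack
cable 2: √((3.5000)²+(-1.0000)²)=3.6401, C_2=4.6829: slack
cable 3: √((-2.5000)²+(-1.0000)²)=2.6926, C_3=2.6925: taut

1, 2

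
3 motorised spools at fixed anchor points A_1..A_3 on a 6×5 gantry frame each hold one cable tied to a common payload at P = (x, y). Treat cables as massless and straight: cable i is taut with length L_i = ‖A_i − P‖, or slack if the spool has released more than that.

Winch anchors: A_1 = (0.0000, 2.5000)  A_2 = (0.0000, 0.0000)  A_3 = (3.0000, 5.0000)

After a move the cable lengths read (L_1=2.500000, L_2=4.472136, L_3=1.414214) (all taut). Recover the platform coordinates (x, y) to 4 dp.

(2.0000, 4.0000)

each cable: (A_i−P)·(A_i−P) = L_i²; let q_i = ‖A_i‖²−L_i²
q_1 = 0.0000+6.2500−6.2500 = 0.0000
row 1: 0.0000x + 5.0000y = 20.0000  (q_2=-20.0000)
row 2: -6.0000x − 5.0000y = -32.0000  (q_3=32.0000)
Cramer on rows 1–2 → x = 2.0000, y = 4.0000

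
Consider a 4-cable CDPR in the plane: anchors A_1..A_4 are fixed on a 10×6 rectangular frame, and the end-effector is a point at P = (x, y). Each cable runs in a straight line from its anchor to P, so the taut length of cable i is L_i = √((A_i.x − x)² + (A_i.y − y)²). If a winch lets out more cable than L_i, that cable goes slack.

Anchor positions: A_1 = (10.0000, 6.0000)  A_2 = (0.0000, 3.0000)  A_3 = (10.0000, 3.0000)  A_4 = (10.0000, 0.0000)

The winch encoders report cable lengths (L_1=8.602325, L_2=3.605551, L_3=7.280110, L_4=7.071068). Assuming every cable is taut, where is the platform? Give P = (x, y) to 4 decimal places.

circle eqns → linear via eq_j − eq_1; set k_j = A_j·A_j − L_j²
k_1 = 100.0000+36.0000−74.0000 = 62.0000
20.0000·x + 6.0000·y = k_1−k_2 = 66.0000
0.0000·x + 6.0000·y = k_1−k_3 = 6.0000
0.0000·x + 12.0000·y = k_1−k_4 = 12.0000
solve first two rows → x=3.0000, y=1.0000
check cable 4: ‖A_4−P‖² = 50.0000 ≈ L_4² = 50.0000 ✓

(3.0000, 1.0000)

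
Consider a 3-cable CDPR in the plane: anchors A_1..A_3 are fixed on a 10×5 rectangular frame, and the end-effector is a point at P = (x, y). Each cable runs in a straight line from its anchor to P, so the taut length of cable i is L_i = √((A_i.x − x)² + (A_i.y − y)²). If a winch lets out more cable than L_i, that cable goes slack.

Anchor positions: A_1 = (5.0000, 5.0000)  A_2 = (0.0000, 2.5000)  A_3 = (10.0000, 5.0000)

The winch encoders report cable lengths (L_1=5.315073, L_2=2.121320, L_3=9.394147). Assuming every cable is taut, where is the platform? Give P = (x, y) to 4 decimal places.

(1.5000, 1.0000)

each cable: (A_i−P)·(A_i−P) = L_i²; let c_i = ‖A_i‖²−L_i²
c_1 = 25.0000+25.0000−28.2500 = 21.7500
row 1: 10.0000x + 5.0000y = 20.0000  (c_2=1.7500)
row 2: -10.0000x + 0.0000y = -15.0000  (c_3=36.7500)
Cramer on rows 1–2 → x = 1.5000, y = 1.0000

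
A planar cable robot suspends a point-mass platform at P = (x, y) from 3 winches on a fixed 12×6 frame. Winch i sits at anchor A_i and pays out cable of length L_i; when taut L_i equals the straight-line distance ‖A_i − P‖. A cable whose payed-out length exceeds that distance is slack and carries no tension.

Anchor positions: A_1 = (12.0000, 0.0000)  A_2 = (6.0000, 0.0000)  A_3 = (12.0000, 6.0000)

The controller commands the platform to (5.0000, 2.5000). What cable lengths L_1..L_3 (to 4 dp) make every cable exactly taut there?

L_1: Δ = A_1−P = (7.0000, -2.5000) → ‖Δ‖ = √55.2500 = 7.4330
L_2: Δ = A_2−P = (1.0000, -2.5000) → ‖Δ‖ = √7.2500 = 2.6926
L_3: Δ = A_3−P = (7.0000, 3.5000) → ‖Δ‖ = √61.2500 = 7.8262

(7.4330, 2.6926, 7.8262)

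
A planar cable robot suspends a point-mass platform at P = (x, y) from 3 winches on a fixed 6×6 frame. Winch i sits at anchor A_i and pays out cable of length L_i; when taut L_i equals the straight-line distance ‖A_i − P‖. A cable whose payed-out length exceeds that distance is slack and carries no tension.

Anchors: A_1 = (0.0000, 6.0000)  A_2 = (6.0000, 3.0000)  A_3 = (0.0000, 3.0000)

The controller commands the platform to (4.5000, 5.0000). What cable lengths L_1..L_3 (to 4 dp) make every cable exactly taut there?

(4.6098, 2.5000, 4.9244)

L_1: Δ = A_1−P = (-4.5000, 1.0000) → ‖Δ‖ = √21.2500 = 4.6098
L_2: Δ = A_2−P = (1.5000, -2.0000) → ‖Δ‖ = √6.2500 = 2.5000
L_3: Δ = A_3−P = (-4.5000, -2.0000) → ‖Δ‖ = √24.2500 = 4.9244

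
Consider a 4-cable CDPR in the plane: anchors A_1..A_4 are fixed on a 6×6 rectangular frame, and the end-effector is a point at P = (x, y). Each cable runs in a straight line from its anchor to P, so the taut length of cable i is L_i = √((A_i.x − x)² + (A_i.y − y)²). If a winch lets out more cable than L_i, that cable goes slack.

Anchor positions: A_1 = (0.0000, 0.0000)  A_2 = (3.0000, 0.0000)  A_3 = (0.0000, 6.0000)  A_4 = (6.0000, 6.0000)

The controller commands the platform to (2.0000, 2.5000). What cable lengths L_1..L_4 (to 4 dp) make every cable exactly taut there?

L_1: Δ = A_1−P = (-2.0000, -2.5000) → ‖Δ‖ = √10.2500 = 3.2016
L_2: Δ = A_2−P = (1.0000, -2.5000) → ‖Δ‖ = √7.2500 = 2.6926
L_3: Δ = A_3−P = (-2.0000, 3.5000) → ‖Δ‖ = √16.2500 = 4.0311
L_4: Δ = A_4−P = (4.0000, 3.5000) → ‖Δ‖ = √28.2500 = 5.3151

(3.2016, 2.6926, 4.0311, 5.3151)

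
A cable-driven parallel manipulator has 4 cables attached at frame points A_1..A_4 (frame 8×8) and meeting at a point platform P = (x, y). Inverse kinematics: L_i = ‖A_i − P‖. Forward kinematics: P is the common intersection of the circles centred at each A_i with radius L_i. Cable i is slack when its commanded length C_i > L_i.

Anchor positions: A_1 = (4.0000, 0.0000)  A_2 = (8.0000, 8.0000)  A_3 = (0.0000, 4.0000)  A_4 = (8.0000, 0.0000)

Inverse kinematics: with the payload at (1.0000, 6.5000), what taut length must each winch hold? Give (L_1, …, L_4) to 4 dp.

(7.1589, 7.1589, 2.6926, 9.5525)

cable 1: Δx=3.0000, Δy=-6.5000; L_1 = √(Δx²+Δy²) = 7.1589
cable 2: Δx=7.0000, Δy=1.5000; L_2 = √(Δx²+Δy²) = 7.1589
cable 3: Δx=-1.0000, Δy=-2.5000; L_3 = √(Δx²+Δy²) = 2.6926
cable 4: Δx=7.0000, Δy=-6.5000; L_4 = √(Δx²+Δy²) = 9.5525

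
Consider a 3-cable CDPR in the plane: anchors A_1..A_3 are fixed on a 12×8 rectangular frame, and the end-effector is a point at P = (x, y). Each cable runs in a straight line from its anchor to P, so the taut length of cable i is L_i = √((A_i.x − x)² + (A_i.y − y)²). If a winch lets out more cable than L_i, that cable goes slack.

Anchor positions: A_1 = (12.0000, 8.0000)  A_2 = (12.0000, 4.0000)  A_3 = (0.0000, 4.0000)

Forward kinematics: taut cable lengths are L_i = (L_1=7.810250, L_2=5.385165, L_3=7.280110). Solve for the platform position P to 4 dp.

each cable: (A_i−P)·(A_i−P) = L_i²; let k_i = ‖A_i‖²−L_i²
k_1 = 144.0000+64.0000−61.0000 = 147.0000
row 1: 0.0000x + 8.0000y = 16.0000  (k_2=131.0000)
row 2: 24.0000x + 8.0000y = 184.0000  (k_3=-37.0000)
Cramer on rows 1–2 → x = 7.0000, y = 2.0000

(7.0000, 2.0000)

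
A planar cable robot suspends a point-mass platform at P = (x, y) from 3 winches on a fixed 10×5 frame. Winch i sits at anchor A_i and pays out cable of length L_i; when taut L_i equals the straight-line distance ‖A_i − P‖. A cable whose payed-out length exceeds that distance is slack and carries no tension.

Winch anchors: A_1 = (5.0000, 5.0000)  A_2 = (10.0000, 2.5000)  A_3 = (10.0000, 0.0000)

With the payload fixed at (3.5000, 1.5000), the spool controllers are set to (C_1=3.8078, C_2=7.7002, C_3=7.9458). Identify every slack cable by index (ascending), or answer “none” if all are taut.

i=1: geometric 3.8079 vs commanded 3.8078 ⇒ taut
i=2: geometric 6.5765 vs commanded 7.7002 ⇒ slack
i=3: geometric 6.6708 vs commanded 7.9458 ⇒ slack

2, 3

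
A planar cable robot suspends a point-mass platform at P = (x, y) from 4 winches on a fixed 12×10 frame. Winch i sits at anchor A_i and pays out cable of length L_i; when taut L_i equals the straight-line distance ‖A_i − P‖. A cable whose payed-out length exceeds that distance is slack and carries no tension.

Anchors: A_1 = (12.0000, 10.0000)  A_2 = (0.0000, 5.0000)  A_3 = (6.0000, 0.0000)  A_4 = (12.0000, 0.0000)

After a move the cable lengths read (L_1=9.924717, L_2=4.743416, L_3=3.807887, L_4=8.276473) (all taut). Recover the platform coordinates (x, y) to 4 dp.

(4.5000, 3.5000)

circle eqns → linear via eq_j − eq_1; set c_j = A_j·A_j − L_j²
c_1 = 144.0000+100.0000−98.5000 = 145.5000
24.0000·x + 10.0000·y = c_1−c_2 = 143.0000
12.0000·x + 20.0000·y = c_1−c_3 = 124.0000
0.0000·x + 20.0000·y = c_1−c_4 = 70.0000
solve first two rows → x=4.5000, y=3.5000
check cable 4: ‖A_4−P‖² = 68.5000 ≈ L_4² = 68.5000 ✓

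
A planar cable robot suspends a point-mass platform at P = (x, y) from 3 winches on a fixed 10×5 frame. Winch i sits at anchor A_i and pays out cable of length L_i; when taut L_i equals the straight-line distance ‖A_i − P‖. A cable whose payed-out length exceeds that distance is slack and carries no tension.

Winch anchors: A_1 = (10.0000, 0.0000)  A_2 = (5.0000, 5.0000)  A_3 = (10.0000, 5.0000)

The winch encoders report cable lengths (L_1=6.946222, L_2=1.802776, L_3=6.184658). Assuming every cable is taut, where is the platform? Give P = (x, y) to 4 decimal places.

circle eqns → linear via eq_j − eq_1; set k_j = A_j·A_j − L_j²
k_1 = 100.0000+0.0000−48.2500 = 51.7500
10.0000·x − 10.0000·y = k_1−k_2 = 5.0000
0.0000·x − 10.0000·y = k_1−k_3 = -35.0000
solve first two rows → x=4.0000, y=3.5000

(4.0000, 3.5000)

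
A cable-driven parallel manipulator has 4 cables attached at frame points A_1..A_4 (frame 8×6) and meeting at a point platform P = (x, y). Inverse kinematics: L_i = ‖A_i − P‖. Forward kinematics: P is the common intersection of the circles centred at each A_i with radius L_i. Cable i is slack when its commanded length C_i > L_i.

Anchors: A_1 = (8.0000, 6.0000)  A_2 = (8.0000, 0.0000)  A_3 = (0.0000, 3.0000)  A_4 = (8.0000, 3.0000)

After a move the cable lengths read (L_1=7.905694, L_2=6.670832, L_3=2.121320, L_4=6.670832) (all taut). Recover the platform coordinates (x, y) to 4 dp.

(1.5000, 1.5000)

expand ‖A_i−P‖²=L_i² and subtract eq 1 (c_i ≔ ‖A_i‖²−L_i²)
c_1 = 64.0000+36.0000−62.5000 = 37.5000
eq1−eq2 → [0.0000  12.0000]·P = 18.0000
eq1−eq3 → [16.0000  6.0000]·P = 33.0000
eq1−eq4 → [0.0000  6.0000]·P = 9.0000
2×2 solve → P = (1.5000, 1.5000)
check cable 4: ‖A_4−P‖² = 44.5000 ≈ L_4² = 44.5000 ✓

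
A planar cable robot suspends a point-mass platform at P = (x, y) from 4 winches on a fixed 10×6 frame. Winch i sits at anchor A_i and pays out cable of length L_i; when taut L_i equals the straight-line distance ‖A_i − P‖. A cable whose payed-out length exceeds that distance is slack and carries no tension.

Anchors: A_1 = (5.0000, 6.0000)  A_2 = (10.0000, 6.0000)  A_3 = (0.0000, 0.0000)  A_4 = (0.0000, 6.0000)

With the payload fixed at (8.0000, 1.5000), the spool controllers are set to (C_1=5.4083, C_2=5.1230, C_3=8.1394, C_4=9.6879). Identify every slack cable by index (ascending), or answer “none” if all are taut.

2, 4

cable 1: L_1 = ‖A_1−P‖ = 5.4083;  C_1 = 5.4083 → taut
cable 2: L_2 = ‖A_2−P‖ = 4.9244;  C_2 = 5.1230 → slack
cable 3: L_3 = ‖A_3−P‖ = 8.1394;  C_3 = 8.1394 → taut
cable 4: L_4 = ‖A_4−P‖ = 9.1788;  C_4 = 9.6879 → slack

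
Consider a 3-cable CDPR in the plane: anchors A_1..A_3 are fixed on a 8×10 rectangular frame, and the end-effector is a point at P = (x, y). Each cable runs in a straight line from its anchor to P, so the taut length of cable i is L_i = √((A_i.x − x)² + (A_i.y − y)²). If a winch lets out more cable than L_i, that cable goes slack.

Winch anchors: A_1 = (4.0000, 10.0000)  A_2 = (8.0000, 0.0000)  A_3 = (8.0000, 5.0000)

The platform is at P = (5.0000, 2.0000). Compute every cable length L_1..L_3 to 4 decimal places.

cable 1: Δx=-1.0000, Δy=8.0000; L_1 = √(Δx²+Δy²) = 8.0623
cable 2: Δx=3.0000, Δy=-2.0000; L_2 = √(Δx²+Δy²) = 3.6056
cable 3: Δx=3.0000, Δy=3.0000; L_3 = √(Δx²+Δy²) = 4.2426

(8.0623, 3.6056, 4.2426)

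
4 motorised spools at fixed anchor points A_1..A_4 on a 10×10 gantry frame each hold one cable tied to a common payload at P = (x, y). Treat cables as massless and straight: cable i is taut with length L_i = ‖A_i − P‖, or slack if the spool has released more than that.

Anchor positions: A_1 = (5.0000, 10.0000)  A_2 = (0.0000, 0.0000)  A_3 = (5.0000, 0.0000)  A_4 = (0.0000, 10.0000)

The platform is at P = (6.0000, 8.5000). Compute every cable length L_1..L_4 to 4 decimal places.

L_1: Δ = A_1−P = (-1.0000, 1.5000) → ‖Δ‖ = √3.2500 = 1.8028
L_2: Δ = A_2−P = (-6.0000, -8.5000) → ‖Δ‖ = √108.2500 = 10.4043
L_3: Δ = A_3−P = (-1.0000, -8.5000) → ‖Δ‖ = √73.2500 = 8.5586
L_4: Δ = A_4−P = (-6.0000, 1.5000) → ‖Δ‖ = √38.2500 = 6.1847

(1.8028, 10.4043, 8.5586, 6.1847)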